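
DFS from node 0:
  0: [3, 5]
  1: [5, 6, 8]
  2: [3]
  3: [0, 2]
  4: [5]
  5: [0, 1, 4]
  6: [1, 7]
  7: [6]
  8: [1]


Visit 0, push [5, 3]
Visit 3, push [2]
Visit 2, push []
Visit 5, push [4, 1]
Visit 1, push [8, 6]
Visit 6, push [7]
Visit 7, push []
Visit 8, push []
Visit 4, push []

DFS order: [0, 3, 2, 5, 1, 6, 7, 8, 4]


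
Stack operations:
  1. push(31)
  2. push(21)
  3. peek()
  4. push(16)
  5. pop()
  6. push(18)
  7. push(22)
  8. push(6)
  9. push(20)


push(31) -> [31]
push(21) -> [31, 21]
peek()->21
push(16) -> [31, 21, 16]
pop()->16, [31, 21]
push(18) -> [31, 21, 18]
push(22) -> [31, 21, 18, 22]
push(6) -> [31, 21, 18, 22, 6]
push(20) -> [31, 21, 18, 22, 6, 20]

Final stack: [31, 21, 18, 22, 6, 20]


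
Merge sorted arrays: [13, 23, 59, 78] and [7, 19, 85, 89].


Take 7 from B
Take 13 from A
Take 19 from B
Take 23 from A
Take 59 from A
Take 78 from A

Merged: [7, 13, 19, 23, 59, 78, 85, 89]


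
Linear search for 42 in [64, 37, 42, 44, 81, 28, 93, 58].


i=0: 64!=42
i=1: 37!=42
i=2: 42==42 found!

Found at 2, 3 comps


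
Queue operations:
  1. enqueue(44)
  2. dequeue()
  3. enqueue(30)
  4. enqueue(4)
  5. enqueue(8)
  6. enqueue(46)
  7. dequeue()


enqueue(44) -> [44]
dequeue()->44, []
enqueue(30) -> [30]
enqueue(4) -> [30, 4]
enqueue(8) -> [30, 4, 8]
enqueue(46) -> [30, 4, 8, 46]
dequeue()->30, [4, 8, 46]

Final queue: [4, 8, 46]


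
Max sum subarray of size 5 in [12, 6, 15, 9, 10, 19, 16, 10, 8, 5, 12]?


[0:5]: 52
[1:6]: 59
[2:7]: 69
[3:8]: 64
[4:9]: 63
[5:10]: 58
[6:11]: 51

Max: 69 at [2:7]


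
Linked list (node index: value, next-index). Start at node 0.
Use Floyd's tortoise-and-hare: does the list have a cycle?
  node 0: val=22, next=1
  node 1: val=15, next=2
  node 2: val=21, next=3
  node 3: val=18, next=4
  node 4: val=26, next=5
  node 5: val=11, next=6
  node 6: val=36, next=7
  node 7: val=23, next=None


Floyd's tortoise (slow, +1) and hare (fast, +2):
  init: slow=0, fast=0
  step 1: slow=1, fast=2
  step 2: slow=2, fast=4
  step 3: slow=3, fast=6
  step 4: fast 6->7->None, no cycle

Cycle: no


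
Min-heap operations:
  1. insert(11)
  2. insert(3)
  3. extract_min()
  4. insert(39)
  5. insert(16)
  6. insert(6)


insert(11) -> [11]
insert(3) -> [3, 11]
extract_min()->3, [11]
insert(39) -> [11, 39]
insert(16) -> [11, 39, 16]
insert(6) -> [6, 11, 16, 39]

Final heap: [6, 11, 16, 39]


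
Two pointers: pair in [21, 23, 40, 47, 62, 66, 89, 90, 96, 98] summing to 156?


lo=0(21)+hi=9(98)=119
lo=1(23)+hi=9(98)=121
lo=2(40)+hi=9(98)=138
lo=3(47)+hi=9(98)=145
lo=4(62)+hi=9(98)=160
lo=4(62)+hi=8(96)=158
lo=4(62)+hi=7(90)=152
lo=5(66)+hi=7(90)=156

Yes: 66+90=156


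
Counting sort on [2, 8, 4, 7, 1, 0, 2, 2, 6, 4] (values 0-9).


Input: [2, 8, 4, 7, 1, 0, 2, 2, 6, 4]
Counts: [1, 1, 3, 0, 2, 0, 1, 1, 1, 0]

Sorted: [0, 1, 2, 2, 2, 4, 4, 6, 7, 8]


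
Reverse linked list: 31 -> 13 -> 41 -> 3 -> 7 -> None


Step 1: curr=31, set curr.next=prev(None) | reversed so far: 31
Step 2: curr=13, set curr.next=prev(31) | reversed so far: 13 -> 31
Step 3: curr=41, set curr.next=prev(13) | reversed so far: 41 -> 13 -> 31
Step 4: curr=3, set curr.next=prev(41) | reversed so far: 3 -> 41 -> 13 -> 31
Step 5: curr=7, set curr.next=prev(3) | reversed so far: 7 -> 3 -> 41 -> 13 -> 31

7 -> 3 -> 41 -> 13 -> 31 -> None


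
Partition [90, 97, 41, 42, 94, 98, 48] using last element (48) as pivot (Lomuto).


Pivot: 48
  41 <= 48: swap -> [41, 97, 90, 42, 94, 98, 48]
  42 <= 48: swap -> [41, 42, 90, 97, 94, 98, 48]
Place pivot at 2: [41, 42, 48, 97, 94, 98, 90]

Partitioned: [41, 42, 48, 97, 94, 98, 90]


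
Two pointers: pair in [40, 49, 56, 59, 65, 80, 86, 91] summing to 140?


lo=0(40)+hi=7(91)=131
lo=1(49)+hi=7(91)=140

Yes: 49+91=140


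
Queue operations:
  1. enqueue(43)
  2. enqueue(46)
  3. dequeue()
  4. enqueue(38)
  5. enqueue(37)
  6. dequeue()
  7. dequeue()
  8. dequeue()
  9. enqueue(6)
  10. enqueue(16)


enqueue(43) -> [43]
enqueue(46) -> [43, 46]
dequeue()->43, [46]
enqueue(38) -> [46, 38]
enqueue(37) -> [46, 38, 37]
dequeue()->46, [38, 37]
dequeue()->38, [37]
dequeue()->37, []
enqueue(6) -> [6]
enqueue(16) -> [6, 16]

Final queue: [6, 16]


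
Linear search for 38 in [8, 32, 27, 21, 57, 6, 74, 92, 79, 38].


i=0: 8!=38
i=1: 32!=38
i=2: 27!=38
i=3: 21!=38
i=4: 57!=38
i=5: 6!=38
i=6: 74!=38
i=7: 92!=38
i=8: 79!=38
i=9: 38==38 found!

Found at 9, 10 comps


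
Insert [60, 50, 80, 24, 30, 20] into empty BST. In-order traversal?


Insert 60: root
Insert 50: L from 60
Insert 80: R from 60
Insert 24: L from 60 -> L from 50
Insert 30: L from 60 -> L from 50 -> R from 24
Insert 20: L from 60 -> L from 50 -> L from 24

In-order: [20, 24, 30, 50, 60, 80]


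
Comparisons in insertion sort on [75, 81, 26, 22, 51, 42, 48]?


Algorithm: insertion sort
Input: [75, 81, 26, 22, 51, 42, 48]
Sorted: [22, 26, 42, 48, 51, 75, 81]

17


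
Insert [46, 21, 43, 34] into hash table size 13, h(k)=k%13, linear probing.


Insert 46: h=7 -> slot 7
Insert 21: h=8 -> slot 8
Insert 43: h=4 -> slot 4
Insert 34: h=8, 1 probes -> slot 9

Table: [None, None, None, None, 43, None, None, 46, 21, 34, None, None, None]


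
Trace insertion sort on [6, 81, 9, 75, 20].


Initial: [6, 81, 9, 75, 20]
Insert 81: [6, 81, 9, 75, 20]
Insert 9: [6, 9, 81, 75, 20]
Insert 75: [6, 9, 75, 81, 20]
Insert 20: [6, 9, 20, 75, 81]

Sorted: [6, 9, 20, 75, 81]


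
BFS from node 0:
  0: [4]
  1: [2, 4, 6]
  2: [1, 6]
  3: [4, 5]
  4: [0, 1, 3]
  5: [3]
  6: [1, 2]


Visit 0, enqueue [4]
Visit 4, enqueue [1, 3]
Visit 1, enqueue [2, 6]
Visit 3, enqueue [5]
Visit 2, enqueue []
Visit 6, enqueue []
Visit 5, enqueue []

BFS order: [0, 4, 1, 3, 2, 6, 5]


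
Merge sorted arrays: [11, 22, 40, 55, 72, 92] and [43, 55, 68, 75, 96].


Take 11 from A
Take 22 from A
Take 40 from A
Take 43 from B
Take 55 from A
Take 55 from B
Take 68 from B
Take 72 from A
Take 75 from B
Take 92 from A

Merged: [11, 22, 40, 43, 55, 55, 68, 72, 75, 92, 96]


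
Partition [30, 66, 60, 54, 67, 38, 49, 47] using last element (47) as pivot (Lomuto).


Pivot: 47
  30 <= 47: advance i (no swap)
  38 <= 47: swap -> [30, 38, 60, 54, 67, 66, 49, 47]
Place pivot at 2: [30, 38, 47, 54, 67, 66, 49, 60]

Partitioned: [30, 38, 47, 54, 67, 66, 49, 60]


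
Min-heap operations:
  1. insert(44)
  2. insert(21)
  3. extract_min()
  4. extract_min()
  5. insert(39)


insert(44) -> [44]
insert(21) -> [21, 44]
extract_min()->21, [44]
extract_min()->44, []
insert(39) -> [39]

Final heap: [39]


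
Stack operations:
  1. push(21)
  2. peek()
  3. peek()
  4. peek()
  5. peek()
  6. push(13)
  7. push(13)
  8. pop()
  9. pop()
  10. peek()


push(21) -> [21]
peek()->21
peek()->21
peek()->21
peek()->21
push(13) -> [21, 13]
push(13) -> [21, 13, 13]
pop()->13, [21, 13]
pop()->13, [21]
peek()->21

Final stack: [21]


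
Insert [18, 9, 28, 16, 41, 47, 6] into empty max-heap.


Insert 18: [18]
Insert 9: [18, 9]
Insert 28: [28, 9, 18]
Insert 16: [28, 16, 18, 9]
Insert 41: [41, 28, 18, 9, 16]
Insert 47: [47, 28, 41, 9, 16, 18]
Insert 6: [47, 28, 41, 9, 16, 18, 6]

Final heap: [47, 28, 41, 9, 16, 18, 6]


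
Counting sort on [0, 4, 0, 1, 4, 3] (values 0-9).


Input: [0, 4, 0, 1, 4, 3]
Counts: [2, 1, 0, 1, 2, 0, 0, 0, 0, 0]

Sorted: [0, 0, 1, 3, 4, 4]


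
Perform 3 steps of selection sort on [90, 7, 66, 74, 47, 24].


Initial: [90, 7, 66, 74, 47, 24]
Step 1: min=7 at 1
  Swap: [7, 90, 66, 74, 47, 24]
Step 2: min=24 at 5
  Swap: [7, 24, 66, 74, 47, 90]
Step 3: min=47 at 4
  Swap: [7, 24, 47, 74, 66, 90]

After 3 steps: [7, 24, 47, 74, 66, 90]


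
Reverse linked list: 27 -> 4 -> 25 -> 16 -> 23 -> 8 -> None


Step 1: curr=27, set curr.next=prev(None) | reversed so far: 27
Step 2: curr=4, set curr.next=prev(27) | reversed so far: 4 -> 27
Step 3: curr=25, set curr.next=prev(4) | reversed so far: 25 -> 4 -> 27
Step 4: curr=16, set curr.next=prev(25) | reversed so far: 16 -> 25 -> 4 -> 27
Step 5: curr=23, set curr.next=prev(16) | reversed so far: 23 -> 16 -> 25 -> 4 -> 27
Step 6: curr=8, set curr.next=prev(23) | reversed so far: 8 -> 23 -> 16 -> 25 -> 4 -> 27

8 -> 23 -> 16 -> 25 -> 4 -> 27 -> None


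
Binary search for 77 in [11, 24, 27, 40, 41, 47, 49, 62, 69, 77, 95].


Step 1: lo=0, hi=10, mid=5, val=47
Step 2: lo=6, hi=10, mid=8, val=69
Step 3: lo=9, hi=10, mid=9, val=77

Found at index 9


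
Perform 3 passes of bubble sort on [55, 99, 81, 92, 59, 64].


Initial: [55, 99, 81, 92, 59, 64]
Pass 1: [55, 81, 92, 59, 64, 99] (4 swaps)
Pass 2: [55, 81, 59, 64, 92, 99] (2 swaps)
Pass 3: [55, 59, 64, 81, 92, 99] (2 swaps)

After 3 passes: [55, 59, 64, 81, 92, 99]


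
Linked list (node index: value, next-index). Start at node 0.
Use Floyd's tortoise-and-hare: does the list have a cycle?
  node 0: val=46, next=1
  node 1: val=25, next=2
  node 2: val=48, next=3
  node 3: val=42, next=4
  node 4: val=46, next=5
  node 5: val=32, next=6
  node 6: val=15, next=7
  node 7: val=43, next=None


Floyd's tortoise (slow, +1) and hare (fast, +2):
  init: slow=0, fast=0
  step 1: slow=1, fast=2
  step 2: slow=2, fast=4
  step 3: slow=3, fast=6
  step 4: fast 6->7->None, no cycle

Cycle: no


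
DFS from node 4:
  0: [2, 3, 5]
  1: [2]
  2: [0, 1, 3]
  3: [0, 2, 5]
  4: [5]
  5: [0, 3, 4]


Visit 4, push [5]
Visit 5, push [3, 0]
Visit 0, push [3, 2]
Visit 2, push [3, 1]
Visit 1, push []
Visit 3, push []

DFS order: [4, 5, 0, 2, 1, 3]


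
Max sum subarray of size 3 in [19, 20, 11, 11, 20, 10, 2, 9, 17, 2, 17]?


[0:3]: 50
[1:4]: 42
[2:5]: 42
[3:6]: 41
[4:7]: 32
[5:8]: 21
[6:9]: 28
[7:10]: 28
[8:11]: 36

Max: 50 at [0:3]


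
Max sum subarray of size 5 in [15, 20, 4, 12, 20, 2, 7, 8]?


[0:5]: 71
[1:6]: 58
[2:7]: 45
[3:8]: 49

Max: 71 at [0:5]


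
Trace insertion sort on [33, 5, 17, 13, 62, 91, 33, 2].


Initial: [33, 5, 17, 13, 62, 91, 33, 2]
Insert 5: [5, 33, 17, 13, 62, 91, 33, 2]
Insert 17: [5, 17, 33, 13, 62, 91, 33, 2]
Insert 13: [5, 13, 17, 33, 62, 91, 33, 2]
Insert 62: [5, 13, 17, 33, 62, 91, 33, 2]
Insert 91: [5, 13, 17, 33, 62, 91, 33, 2]
Insert 33: [5, 13, 17, 33, 33, 62, 91, 2]
Insert 2: [2, 5, 13, 17, 33, 33, 62, 91]

Sorted: [2, 5, 13, 17, 33, 33, 62, 91]


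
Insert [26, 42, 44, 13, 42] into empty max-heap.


Insert 26: [26]
Insert 42: [42, 26]
Insert 44: [44, 26, 42]
Insert 13: [44, 26, 42, 13]
Insert 42: [44, 42, 42, 13, 26]

Final heap: [44, 42, 42, 13, 26]


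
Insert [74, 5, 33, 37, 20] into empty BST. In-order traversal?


Insert 74: root
Insert 5: L from 74
Insert 33: L from 74 -> R from 5
Insert 37: L from 74 -> R from 5 -> R from 33
Insert 20: L from 74 -> R from 5 -> L from 33

In-order: [5, 20, 33, 37, 74]


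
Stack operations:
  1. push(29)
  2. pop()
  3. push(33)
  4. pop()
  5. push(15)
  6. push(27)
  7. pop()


push(29) -> [29]
pop()->29, []
push(33) -> [33]
pop()->33, []
push(15) -> [15]
push(27) -> [15, 27]
pop()->27, [15]

Final stack: [15]


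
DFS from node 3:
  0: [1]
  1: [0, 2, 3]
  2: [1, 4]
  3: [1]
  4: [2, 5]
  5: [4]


Visit 3, push [1]
Visit 1, push [2, 0]
Visit 0, push []
Visit 2, push [4]
Visit 4, push [5]
Visit 5, push []

DFS order: [3, 1, 0, 2, 4, 5]


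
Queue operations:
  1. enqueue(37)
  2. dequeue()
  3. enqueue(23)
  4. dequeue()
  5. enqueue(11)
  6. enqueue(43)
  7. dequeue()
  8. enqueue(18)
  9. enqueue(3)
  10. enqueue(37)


enqueue(37) -> [37]
dequeue()->37, []
enqueue(23) -> [23]
dequeue()->23, []
enqueue(11) -> [11]
enqueue(43) -> [11, 43]
dequeue()->11, [43]
enqueue(18) -> [43, 18]
enqueue(3) -> [43, 18, 3]
enqueue(37) -> [43, 18, 3, 37]

Final queue: [43, 18, 3, 37]


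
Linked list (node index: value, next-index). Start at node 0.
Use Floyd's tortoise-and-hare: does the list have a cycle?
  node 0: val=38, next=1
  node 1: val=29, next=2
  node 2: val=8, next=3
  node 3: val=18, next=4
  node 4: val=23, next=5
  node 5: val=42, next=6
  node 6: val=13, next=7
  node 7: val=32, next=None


Floyd's tortoise (slow, +1) and hare (fast, +2):
  init: slow=0, fast=0
  step 1: slow=1, fast=2
  step 2: slow=2, fast=4
  step 3: slow=3, fast=6
  step 4: fast 6->7->None, no cycle

Cycle: no


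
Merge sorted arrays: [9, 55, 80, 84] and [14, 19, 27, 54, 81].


Take 9 from A
Take 14 from B
Take 19 from B
Take 27 from B
Take 54 from B
Take 55 from A
Take 80 from A
Take 81 from B

Merged: [9, 14, 19, 27, 54, 55, 80, 81, 84]


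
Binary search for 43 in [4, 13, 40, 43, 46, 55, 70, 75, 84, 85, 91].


Step 1: lo=0, hi=10, mid=5, val=55
Step 2: lo=0, hi=4, mid=2, val=40
Step 3: lo=3, hi=4, mid=3, val=43

Found at index 3


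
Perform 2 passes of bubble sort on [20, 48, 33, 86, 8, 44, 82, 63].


Initial: [20, 48, 33, 86, 8, 44, 82, 63]
Pass 1: [20, 33, 48, 8, 44, 82, 63, 86] (5 swaps)
Pass 2: [20, 33, 8, 44, 48, 63, 82, 86] (3 swaps)

After 2 passes: [20, 33, 8, 44, 48, 63, 82, 86]


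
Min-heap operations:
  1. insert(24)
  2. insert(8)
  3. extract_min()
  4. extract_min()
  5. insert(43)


insert(24) -> [24]
insert(8) -> [8, 24]
extract_min()->8, [24]
extract_min()->24, []
insert(43) -> [43]

Final heap: [43]


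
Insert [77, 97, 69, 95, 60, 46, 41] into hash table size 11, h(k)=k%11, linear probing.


Insert 77: h=0 -> slot 0
Insert 97: h=9 -> slot 9
Insert 69: h=3 -> slot 3
Insert 95: h=7 -> slot 7
Insert 60: h=5 -> slot 5
Insert 46: h=2 -> slot 2
Insert 41: h=8 -> slot 8

Table: [77, None, 46, 69, None, 60, None, 95, 41, 97, None]


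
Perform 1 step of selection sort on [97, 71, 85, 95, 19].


Initial: [97, 71, 85, 95, 19]
Step 1: min=19 at 4
  Swap: [19, 71, 85, 95, 97]

After 1 step: [19, 71, 85, 95, 97]


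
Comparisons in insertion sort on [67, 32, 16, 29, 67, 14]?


Algorithm: insertion sort
Input: [67, 32, 16, 29, 67, 14]
Sorted: [14, 16, 29, 32, 67, 67]

12


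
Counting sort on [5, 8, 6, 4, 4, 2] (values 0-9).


Input: [5, 8, 6, 4, 4, 2]
Counts: [0, 0, 1, 0, 2, 1, 1, 0, 1, 0]

Sorted: [2, 4, 4, 5, 6, 8]


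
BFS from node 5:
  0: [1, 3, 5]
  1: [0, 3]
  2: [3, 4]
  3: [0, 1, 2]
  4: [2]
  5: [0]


Visit 5, enqueue [0]
Visit 0, enqueue [1, 3]
Visit 1, enqueue []
Visit 3, enqueue [2]
Visit 2, enqueue [4]
Visit 4, enqueue []

BFS order: [5, 0, 1, 3, 2, 4]


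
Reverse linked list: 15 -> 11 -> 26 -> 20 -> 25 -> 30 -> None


Step 1: curr=15, set curr.next=prev(None) | reversed so far: 15
Step 2: curr=11, set curr.next=prev(15) | reversed so far: 11 -> 15
Step 3: curr=26, set curr.next=prev(11) | reversed so far: 26 -> 11 -> 15
Step 4: curr=20, set curr.next=prev(26) | reversed so far: 20 -> 26 -> 11 -> 15
Step 5: curr=25, set curr.next=prev(20) | reversed so far: 25 -> 20 -> 26 -> 11 -> 15
Step 6: curr=30, set curr.next=prev(25) | reversed so far: 30 -> 25 -> 20 -> 26 -> 11 -> 15

30 -> 25 -> 20 -> 26 -> 11 -> 15 -> None


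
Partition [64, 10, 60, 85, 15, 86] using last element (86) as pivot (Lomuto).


Pivot: 86
  64 <= 86: advance i (no swap)
  10 <= 86: advance i (no swap)
  60 <= 86: advance i (no swap)
  85 <= 86: advance i (no swap)
  15 <= 86: advance i (no swap)
Place pivot at 5: [64, 10, 60, 85, 15, 86]

Partitioned: [64, 10, 60, 85, 15, 86]


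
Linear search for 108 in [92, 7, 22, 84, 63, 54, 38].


i=0: 92!=108
i=1: 7!=108
i=2: 22!=108
i=3: 84!=108
i=4: 63!=108
i=5: 54!=108
i=6: 38!=108

Not found, 7 comps


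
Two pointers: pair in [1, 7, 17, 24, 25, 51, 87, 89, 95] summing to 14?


lo=0(1)+hi=8(95)=96
lo=0(1)+hi=7(89)=90
lo=0(1)+hi=6(87)=88
lo=0(1)+hi=5(51)=52
lo=0(1)+hi=4(25)=26
lo=0(1)+hi=3(24)=25
lo=0(1)+hi=2(17)=18
lo=0(1)+hi=1(7)=8

No pair found


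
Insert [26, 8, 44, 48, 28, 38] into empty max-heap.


Insert 26: [26]
Insert 8: [26, 8]
Insert 44: [44, 8, 26]
Insert 48: [48, 44, 26, 8]
Insert 28: [48, 44, 26, 8, 28]
Insert 38: [48, 44, 38, 8, 28, 26]

Final heap: [48, 44, 38, 8, 28, 26]


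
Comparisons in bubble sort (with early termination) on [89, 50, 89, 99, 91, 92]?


Algorithm: bubble sort (with early termination)
Input: [89, 50, 89, 99, 91, 92]
Sorted: [50, 89, 89, 91, 92, 99]

9


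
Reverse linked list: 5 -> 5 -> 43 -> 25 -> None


Step 1: curr=5, set curr.next=prev(None) | reversed so far: 5
Step 2: curr=5, set curr.next=prev(5) | reversed so far: 5 -> 5
Step 3: curr=43, set curr.next=prev(5) | reversed so far: 43 -> 5 -> 5
Step 4: curr=25, set curr.next=prev(43) | reversed so far: 25 -> 43 -> 5 -> 5

25 -> 43 -> 5 -> 5 -> None


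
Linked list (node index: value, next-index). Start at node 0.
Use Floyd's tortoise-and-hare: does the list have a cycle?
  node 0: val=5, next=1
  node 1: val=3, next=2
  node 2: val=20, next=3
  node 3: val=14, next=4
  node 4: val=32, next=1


Floyd's tortoise (slow, +1) and hare (fast, +2):
  init: slow=0, fast=0
  step 1: slow=1, fast=2
  step 2: slow=2, fast=4
  step 3: slow=3, fast=2
  step 4: slow=4, fast=4
  slow == fast at node 4: cycle detected

Cycle: yes


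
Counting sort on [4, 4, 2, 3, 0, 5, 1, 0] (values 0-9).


Input: [4, 4, 2, 3, 0, 5, 1, 0]
Counts: [2, 1, 1, 1, 2, 1, 0, 0, 0, 0]

Sorted: [0, 0, 1, 2, 3, 4, 4, 5]


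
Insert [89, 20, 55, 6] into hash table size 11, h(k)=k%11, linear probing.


Insert 89: h=1 -> slot 1
Insert 20: h=9 -> slot 9
Insert 55: h=0 -> slot 0
Insert 6: h=6 -> slot 6

Table: [55, 89, None, None, None, None, 6, None, None, 20, None]


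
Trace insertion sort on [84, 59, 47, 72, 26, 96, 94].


Initial: [84, 59, 47, 72, 26, 96, 94]
Insert 59: [59, 84, 47, 72, 26, 96, 94]
Insert 47: [47, 59, 84, 72, 26, 96, 94]
Insert 72: [47, 59, 72, 84, 26, 96, 94]
Insert 26: [26, 47, 59, 72, 84, 96, 94]
Insert 96: [26, 47, 59, 72, 84, 96, 94]
Insert 94: [26, 47, 59, 72, 84, 94, 96]

Sorted: [26, 47, 59, 72, 84, 94, 96]


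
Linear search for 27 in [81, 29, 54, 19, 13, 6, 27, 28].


i=0: 81!=27
i=1: 29!=27
i=2: 54!=27
i=3: 19!=27
i=4: 13!=27
i=5: 6!=27
i=6: 27==27 found!

Found at 6, 7 comps


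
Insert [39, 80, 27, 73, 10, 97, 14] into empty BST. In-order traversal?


Insert 39: root
Insert 80: R from 39
Insert 27: L from 39
Insert 73: R from 39 -> L from 80
Insert 10: L from 39 -> L from 27
Insert 97: R from 39 -> R from 80
Insert 14: L from 39 -> L from 27 -> R from 10

In-order: [10, 14, 27, 39, 73, 80, 97]


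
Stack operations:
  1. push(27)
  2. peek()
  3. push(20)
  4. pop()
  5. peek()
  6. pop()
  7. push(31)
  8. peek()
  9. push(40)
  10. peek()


push(27) -> [27]
peek()->27
push(20) -> [27, 20]
pop()->20, [27]
peek()->27
pop()->27, []
push(31) -> [31]
peek()->31
push(40) -> [31, 40]
peek()->40

Final stack: [31, 40]


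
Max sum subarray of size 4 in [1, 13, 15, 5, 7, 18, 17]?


[0:4]: 34
[1:5]: 40
[2:6]: 45
[3:7]: 47

Max: 47 at [3:7]


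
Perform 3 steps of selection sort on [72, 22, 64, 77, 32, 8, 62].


Initial: [72, 22, 64, 77, 32, 8, 62]
Step 1: min=8 at 5
  Swap: [8, 22, 64, 77, 32, 72, 62]
Step 2: min=22 at 1
  Swap: [8, 22, 64, 77, 32, 72, 62]
Step 3: min=32 at 4
  Swap: [8, 22, 32, 77, 64, 72, 62]

After 3 steps: [8, 22, 32, 77, 64, 72, 62]


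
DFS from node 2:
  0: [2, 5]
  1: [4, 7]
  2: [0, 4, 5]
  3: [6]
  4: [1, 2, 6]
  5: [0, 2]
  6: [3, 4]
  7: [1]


Visit 2, push [5, 4, 0]
Visit 0, push [5]
Visit 5, push []
Visit 4, push [6, 1]
Visit 1, push [7]
Visit 7, push []
Visit 6, push [3]
Visit 3, push []

DFS order: [2, 0, 5, 4, 1, 7, 6, 3]


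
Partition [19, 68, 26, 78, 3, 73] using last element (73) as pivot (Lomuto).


Pivot: 73
  19 <= 73: advance i (no swap)
  68 <= 73: advance i (no swap)
  26 <= 73: advance i (no swap)
  3 <= 73: swap -> [19, 68, 26, 3, 78, 73]
Place pivot at 4: [19, 68, 26, 3, 73, 78]

Partitioned: [19, 68, 26, 3, 73, 78]


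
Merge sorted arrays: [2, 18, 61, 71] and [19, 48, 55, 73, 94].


Take 2 from A
Take 18 from A
Take 19 from B
Take 48 from B
Take 55 from B
Take 61 from A
Take 71 from A

Merged: [2, 18, 19, 48, 55, 61, 71, 73, 94]


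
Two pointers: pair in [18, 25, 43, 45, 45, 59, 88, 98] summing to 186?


lo=0(18)+hi=7(98)=116
lo=1(25)+hi=7(98)=123
lo=2(43)+hi=7(98)=141
lo=3(45)+hi=7(98)=143
lo=4(45)+hi=7(98)=143
lo=5(59)+hi=7(98)=157
lo=6(88)+hi=7(98)=186

Yes: 88+98=186


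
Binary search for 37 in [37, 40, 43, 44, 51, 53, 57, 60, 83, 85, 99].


Step 1: lo=0, hi=10, mid=5, val=53
Step 2: lo=0, hi=4, mid=2, val=43
Step 3: lo=0, hi=1, mid=0, val=37

Found at index 0


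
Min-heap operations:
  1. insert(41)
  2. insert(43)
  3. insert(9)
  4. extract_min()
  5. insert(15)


insert(41) -> [41]
insert(43) -> [41, 43]
insert(9) -> [9, 43, 41]
extract_min()->9, [41, 43]
insert(15) -> [15, 43, 41]

Final heap: [15, 43, 41]


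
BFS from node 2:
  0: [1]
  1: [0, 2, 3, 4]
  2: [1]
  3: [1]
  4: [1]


Visit 2, enqueue [1]
Visit 1, enqueue [0, 3, 4]
Visit 0, enqueue []
Visit 3, enqueue []
Visit 4, enqueue []

BFS order: [2, 1, 0, 3, 4]


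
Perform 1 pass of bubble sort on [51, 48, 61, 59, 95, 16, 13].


Initial: [51, 48, 61, 59, 95, 16, 13]
Pass 1: [48, 51, 59, 61, 16, 13, 95] (4 swaps)

After 1 pass: [48, 51, 59, 61, 16, 13, 95]


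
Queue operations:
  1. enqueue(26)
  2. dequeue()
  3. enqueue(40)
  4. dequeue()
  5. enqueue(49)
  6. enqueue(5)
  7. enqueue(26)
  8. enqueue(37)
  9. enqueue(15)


enqueue(26) -> [26]
dequeue()->26, []
enqueue(40) -> [40]
dequeue()->40, []
enqueue(49) -> [49]
enqueue(5) -> [49, 5]
enqueue(26) -> [49, 5, 26]
enqueue(37) -> [49, 5, 26, 37]
enqueue(15) -> [49, 5, 26, 37, 15]

Final queue: [49, 5, 26, 37, 15]


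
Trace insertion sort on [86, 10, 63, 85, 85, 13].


Initial: [86, 10, 63, 85, 85, 13]
Insert 10: [10, 86, 63, 85, 85, 13]
Insert 63: [10, 63, 86, 85, 85, 13]
Insert 85: [10, 63, 85, 86, 85, 13]
Insert 85: [10, 63, 85, 85, 86, 13]
Insert 13: [10, 13, 63, 85, 85, 86]

Sorted: [10, 13, 63, 85, 85, 86]


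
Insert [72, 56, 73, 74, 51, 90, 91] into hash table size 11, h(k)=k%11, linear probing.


Insert 72: h=6 -> slot 6
Insert 56: h=1 -> slot 1
Insert 73: h=7 -> slot 7
Insert 74: h=8 -> slot 8
Insert 51: h=7, 2 probes -> slot 9
Insert 90: h=2 -> slot 2
Insert 91: h=3 -> slot 3

Table: [None, 56, 90, 91, None, None, 72, 73, 74, 51, None]


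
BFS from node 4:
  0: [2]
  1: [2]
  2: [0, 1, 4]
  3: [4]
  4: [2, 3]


Visit 4, enqueue [2, 3]
Visit 2, enqueue [0, 1]
Visit 3, enqueue []
Visit 0, enqueue []
Visit 1, enqueue []

BFS order: [4, 2, 3, 0, 1]


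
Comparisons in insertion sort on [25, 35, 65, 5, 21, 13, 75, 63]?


Algorithm: insertion sort
Input: [25, 35, 65, 5, 21, 13, 75, 63]
Sorted: [5, 13, 21, 25, 35, 63, 65, 75]

18


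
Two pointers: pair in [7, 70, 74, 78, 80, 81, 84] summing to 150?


lo=0(7)+hi=6(84)=91
lo=1(70)+hi=6(84)=154
lo=1(70)+hi=5(81)=151
lo=1(70)+hi=4(80)=150

Yes: 70+80=150


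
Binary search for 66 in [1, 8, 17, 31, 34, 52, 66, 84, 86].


Step 1: lo=0, hi=8, mid=4, val=34
Step 2: lo=5, hi=8, mid=6, val=66

Found at index 6


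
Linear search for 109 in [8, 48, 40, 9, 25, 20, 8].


i=0: 8!=109
i=1: 48!=109
i=2: 40!=109
i=3: 9!=109
i=4: 25!=109
i=5: 20!=109
i=6: 8!=109

Not found, 7 comps


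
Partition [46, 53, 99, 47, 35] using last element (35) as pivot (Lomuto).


Pivot: 35
Place pivot at 0: [35, 53, 99, 47, 46]

Partitioned: [35, 53, 99, 47, 46]


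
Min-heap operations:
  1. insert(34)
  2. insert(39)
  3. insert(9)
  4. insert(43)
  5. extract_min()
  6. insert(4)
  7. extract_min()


insert(34) -> [34]
insert(39) -> [34, 39]
insert(9) -> [9, 39, 34]
insert(43) -> [9, 39, 34, 43]
extract_min()->9, [34, 39, 43]
insert(4) -> [4, 34, 43, 39]
extract_min()->4, [34, 39, 43]

Final heap: [34, 39, 43]


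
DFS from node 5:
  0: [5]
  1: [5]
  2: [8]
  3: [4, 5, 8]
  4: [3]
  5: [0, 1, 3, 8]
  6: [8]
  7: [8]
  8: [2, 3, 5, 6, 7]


Visit 5, push [8, 3, 1, 0]
Visit 0, push []
Visit 1, push []
Visit 3, push [8, 4]
Visit 4, push []
Visit 8, push [7, 6, 2]
Visit 2, push []
Visit 6, push []
Visit 7, push []

DFS order: [5, 0, 1, 3, 4, 8, 2, 6, 7]


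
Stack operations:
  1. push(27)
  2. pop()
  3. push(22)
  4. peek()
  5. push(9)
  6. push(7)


push(27) -> [27]
pop()->27, []
push(22) -> [22]
peek()->22
push(9) -> [22, 9]
push(7) -> [22, 9, 7]

Final stack: [22, 9, 7]


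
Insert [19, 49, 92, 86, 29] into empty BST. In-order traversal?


Insert 19: root
Insert 49: R from 19
Insert 92: R from 19 -> R from 49
Insert 86: R from 19 -> R from 49 -> L from 92
Insert 29: R from 19 -> L from 49

In-order: [19, 29, 49, 86, 92]


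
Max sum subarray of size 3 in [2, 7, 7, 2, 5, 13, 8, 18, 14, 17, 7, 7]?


[0:3]: 16
[1:4]: 16
[2:5]: 14
[3:6]: 20
[4:7]: 26
[5:8]: 39
[6:9]: 40
[7:10]: 49
[8:11]: 38
[9:12]: 31

Max: 49 at [7:10]


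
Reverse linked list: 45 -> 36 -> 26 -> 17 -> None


Step 1: curr=45, set curr.next=prev(None) | reversed so far: 45
Step 2: curr=36, set curr.next=prev(45) | reversed so far: 36 -> 45
Step 3: curr=26, set curr.next=prev(36) | reversed so far: 26 -> 36 -> 45
Step 4: curr=17, set curr.next=prev(26) | reversed so far: 17 -> 26 -> 36 -> 45

17 -> 26 -> 36 -> 45 -> None


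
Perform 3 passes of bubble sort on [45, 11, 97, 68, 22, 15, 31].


Initial: [45, 11, 97, 68, 22, 15, 31]
Pass 1: [11, 45, 68, 22, 15, 31, 97] (5 swaps)
Pass 2: [11, 45, 22, 15, 31, 68, 97] (3 swaps)
Pass 3: [11, 22, 15, 31, 45, 68, 97] (3 swaps)

After 3 passes: [11, 22, 15, 31, 45, 68, 97]


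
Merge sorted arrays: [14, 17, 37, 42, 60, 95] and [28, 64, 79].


Take 14 from A
Take 17 from A
Take 28 from B
Take 37 from A
Take 42 from A
Take 60 from A
Take 64 from B
Take 79 from B

Merged: [14, 17, 28, 37, 42, 60, 64, 79, 95]


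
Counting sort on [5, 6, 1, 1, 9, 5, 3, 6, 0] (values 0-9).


Input: [5, 6, 1, 1, 9, 5, 3, 6, 0]
Counts: [1, 2, 0, 1, 0, 2, 2, 0, 0, 1]

Sorted: [0, 1, 1, 3, 5, 5, 6, 6, 9]


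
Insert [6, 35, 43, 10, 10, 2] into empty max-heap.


Insert 6: [6]
Insert 35: [35, 6]
Insert 43: [43, 6, 35]
Insert 10: [43, 10, 35, 6]
Insert 10: [43, 10, 35, 6, 10]
Insert 2: [43, 10, 35, 6, 10, 2]

Final heap: [43, 10, 35, 6, 10, 2]


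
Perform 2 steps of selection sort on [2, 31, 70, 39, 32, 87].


Initial: [2, 31, 70, 39, 32, 87]
Step 1: min=2 at 0
  Swap: [2, 31, 70, 39, 32, 87]
Step 2: min=31 at 1
  Swap: [2, 31, 70, 39, 32, 87]

After 2 steps: [2, 31, 70, 39, 32, 87]


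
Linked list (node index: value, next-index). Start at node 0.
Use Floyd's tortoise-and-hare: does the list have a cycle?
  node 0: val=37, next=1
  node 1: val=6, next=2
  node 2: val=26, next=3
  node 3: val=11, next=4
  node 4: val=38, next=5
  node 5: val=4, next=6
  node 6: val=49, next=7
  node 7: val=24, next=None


Floyd's tortoise (slow, +1) and hare (fast, +2):
  init: slow=0, fast=0
  step 1: slow=1, fast=2
  step 2: slow=2, fast=4
  step 3: slow=3, fast=6
  step 4: fast 6->7->None, no cycle

Cycle: no


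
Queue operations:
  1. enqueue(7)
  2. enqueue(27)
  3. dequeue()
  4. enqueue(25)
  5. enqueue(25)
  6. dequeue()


enqueue(7) -> [7]
enqueue(27) -> [7, 27]
dequeue()->7, [27]
enqueue(25) -> [27, 25]
enqueue(25) -> [27, 25, 25]
dequeue()->27, [25, 25]

Final queue: [25, 25]


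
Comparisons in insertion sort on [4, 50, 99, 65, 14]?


Algorithm: insertion sort
Input: [4, 50, 99, 65, 14]
Sorted: [4, 14, 50, 65, 99]

8


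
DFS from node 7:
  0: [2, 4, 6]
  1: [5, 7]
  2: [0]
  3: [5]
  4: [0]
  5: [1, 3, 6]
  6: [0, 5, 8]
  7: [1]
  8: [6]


Visit 7, push [1]
Visit 1, push [5]
Visit 5, push [6, 3]
Visit 3, push []
Visit 6, push [8, 0]
Visit 0, push [4, 2]
Visit 2, push []
Visit 4, push []
Visit 8, push []

DFS order: [7, 1, 5, 3, 6, 0, 2, 4, 8]


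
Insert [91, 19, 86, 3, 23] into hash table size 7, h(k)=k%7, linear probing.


Insert 91: h=0 -> slot 0
Insert 19: h=5 -> slot 5
Insert 86: h=2 -> slot 2
Insert 3: h=3 -> slot 3
Insert 23: h=2, 2 probes -> slot 4

Table: [91, None, 86, 3, 23, 19, None]


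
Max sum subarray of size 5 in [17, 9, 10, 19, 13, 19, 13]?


[0:5]: 68
[1:6]: 70
[2:7]: 74

Max: 74 at [2:7]


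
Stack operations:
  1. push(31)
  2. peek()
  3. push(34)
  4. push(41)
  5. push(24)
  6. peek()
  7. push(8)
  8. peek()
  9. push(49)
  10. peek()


push(31) -> [31]
peek()->31
push(34) -> [31, 34]
push(41) -> [31, 34, 41]
push(24) -> [31, 34, 41, 24]
peek()->24
push(8) -> [31, 34, 41, 24, 8]
peek()->8
push(49) -> [31, 34, 41, 24, 8, 49]
peek()->49

Final stack: [31, 34, 41, 24, 8, 49]


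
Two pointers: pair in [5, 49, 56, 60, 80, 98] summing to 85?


lo=0(5)+hi=5(98)=103
lo=0(5)+hi=4(80)=85

Yes: 5+80=85


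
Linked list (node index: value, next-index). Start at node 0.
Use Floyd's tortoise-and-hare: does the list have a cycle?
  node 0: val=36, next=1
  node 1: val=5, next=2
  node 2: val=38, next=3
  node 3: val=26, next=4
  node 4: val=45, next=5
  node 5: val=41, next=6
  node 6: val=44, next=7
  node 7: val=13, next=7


Floyd's tortoise (slow, +1) and hare (fast, +2):
  init: slow=0, fast=0
  step 1: slow=1, fast=2
  step 2: slow=2, fast=4
  step 3: slow=3, fast=6
  step 4: slow=4, fast=7
  step 5: slow=5, fast=7
  step 6: slow=6, fast=7
  step 7: slow=7, fast=7
  slow == fast at node 7: cycle detected

Cycle: yes


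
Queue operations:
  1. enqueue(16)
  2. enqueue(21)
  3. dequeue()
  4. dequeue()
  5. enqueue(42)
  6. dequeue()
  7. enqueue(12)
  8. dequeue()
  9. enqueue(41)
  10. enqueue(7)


enqueue(16) -> [16]
enqueue(21) -> [16, 21]
dequeue()->16, [21]
dequeue()->21, []
enqueue(42) -> [42]
dequeue()->42, []
enqueue(12) -> [12]
dequeue()->12, []
enqueue(41) -> [41]
enqueue(7) -> [41, 7]

Final queue: [41, 7]


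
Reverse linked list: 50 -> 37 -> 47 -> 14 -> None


Step 1: curr=50, set curr.next=prev(None) | reversed so far: 50
Step 2: curr=37, set curr.next=prev(50) | reversed so far: 37 -> 50
Step 3: curr=47, set curr.next=prev(37) | reversed so far: 47 -> 37 -> 50
Step 4: curr=14, set curr.next=prev(47) | reversed so far: 14 -> 47 -> 37 -> 50

14 -> 47 -> 37 -> 50 -> None


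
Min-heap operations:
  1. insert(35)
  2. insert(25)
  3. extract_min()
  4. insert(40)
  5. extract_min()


insert(35) -> [35]
insert(25) -> [25, 35]
extract_min()->25, [35]
insert(40) -> [35, 40]
extract_min()->35, [40]

Final heap: [40]


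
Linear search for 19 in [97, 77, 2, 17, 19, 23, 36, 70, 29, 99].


i=0: 97!=19
i=1: 77!=19
i=2: 2!=19
i=3: 17!=19
i=4: 19==19 found!

Found at 4, 5 comps


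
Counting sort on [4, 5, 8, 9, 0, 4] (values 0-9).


Input: [4, 5, 8, 9, 0, 4]
Counts: [1, 0, 0, 0, 2, 1, 0, 0, 1, 1]

Sorted: [0, 4, 4, 5, 8, 9]


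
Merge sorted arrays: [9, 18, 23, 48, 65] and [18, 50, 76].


Take 9 from A
Take 18 from A
Take 18 from B
Take 23 from A
Take 48 from A
Take 50 from B
Take 65 from A

Merged: [9, 18, 18, 23, 48, 50, 65, 76]


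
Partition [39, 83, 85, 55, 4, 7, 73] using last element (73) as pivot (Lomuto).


Pivot: 73
  39 <= 73: advance i (no swap)
  55 <= 73: swap -> [39, 55, 85, 83, 4, 7, 73]
  4 <= 73: swap -> [39, 55, 4, 83, 85, 7, 73]
  7 <= 73: swap -> [39, 55, 4, 7, 85, 83, 73]
Place pivot at 4: [39, 55, 4, 7, 73, 83, 85]

Partitioned: [39, 55, 4, 7, 73, 83, 85]


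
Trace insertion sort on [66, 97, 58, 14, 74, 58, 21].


Initial: [66, 97, 58, 14, 74, 58, 21]
Insert 97: [66, 97, 58, 14, 74, 58, 21]
Insert 58: [58, 66, 97, 14, 74, 58, 21]
Insert 14: [14, 58, 66, 97, 74, 58, 21]
Insert 74: [14, 58, 66, 74, 97, 58, 21]
Insert 58: [14, 58, 58, 66, 74, 97, 21]
Insert 21: [14, 21, 58, 58, 66, 74, 97]

Sorted: [14, 21, 58, 58, 66, 74, 97]


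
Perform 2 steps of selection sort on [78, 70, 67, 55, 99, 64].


Initial: [78, 70, 67, 55, 99, 64]
Step 1: min=55 at 3
  Swap: [55, 70, 67, 78, 99, 64]
Step 2: min=64 at 5
  Swap: [55, 64, 67, 78, 99, 70]

After 2 steps: [55, 64, 67, 78, 99, 70]


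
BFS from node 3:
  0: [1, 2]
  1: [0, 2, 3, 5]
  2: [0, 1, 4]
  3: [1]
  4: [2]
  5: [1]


Visit 3, enqueue [1]
Visit 1, enqueue [0, 2, 5]
Visit 0, enqueue []
Visit 2, enqueue [4]
Visit 5, enqueue []
Visit 4, enqueue []

BFS order: [3, 1, 0, 2, 5, 4]


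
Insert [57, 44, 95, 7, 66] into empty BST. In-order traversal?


Insert 57: root
Insert 44: L from 57
Insert 95: R from 57
Insert 7: L from 57 -> L from 44
Insert 66: R from 57 -> L from 95

In-order: [7, 44, 57, 66, 95]


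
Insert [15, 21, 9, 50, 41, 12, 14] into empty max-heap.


Insert 15: [15]
Insert 21: [21, 15]
Insert 9: [21, 15, 9]
Insert 50: [50, 21, 9, 15]
Insert 41: [50, 41, 9, 15, 21]
Insert 12: [50, 41, 12, 15, 21, 9]
Insert 14: [50, 41, 14, 15, 21, 9, 12]

Final heap: [50, 41, 14, 15, 21, 9, 12]


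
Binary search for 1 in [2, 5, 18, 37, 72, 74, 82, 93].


Step 1: lo=0, hi=7, mid=3, val=37
Step 2: lo=0, hi=2, mid=1, val=5
Step 3: lo=0, hi=0, mid=0, val=2

Not found


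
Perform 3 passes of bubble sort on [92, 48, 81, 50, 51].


Initial: [92, 48, 81, 50, 51]
Pass 1: [48, 81, 50, 51, 92] (4 swaps)
Pass 2: [48, 50, 51, 81, 92] (2 swaps)
Pass 3: [48, 50, 51, 81, 92] (0 swaps)

After 3 passes: [48, 50, 51, 81, 92]


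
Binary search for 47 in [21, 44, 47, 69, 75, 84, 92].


Step 1: lo=0, hi=6, mid=3, val=69
Step 2: lo=0, hi=2, mid=1, val=44
Step 3: lo=2, hi=2, mid=2, val=47

Found at index 2


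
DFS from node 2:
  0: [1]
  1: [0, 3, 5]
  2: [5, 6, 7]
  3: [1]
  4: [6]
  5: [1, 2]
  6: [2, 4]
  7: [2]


Visit 2, push [7, 6, 5]
Visit 5, push [1]
Visit 1, push [3, 0]
Visit 0, push []
Visit 3, push []
Visit 6, push [4]
Visit 4, push []
Visit 7, push []

DFS order: [2, 5, 1, 0, 3, 6, 4, 7]


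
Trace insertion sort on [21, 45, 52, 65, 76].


Initial: [21, 45, 52, 65, 76]
Insert 45: [21, 45, 52, 65, 76]
Insert 52: [21, 45, 52, 65, 76]
Insert 65: [21, 45, 52, 65, 76]
Insert 76: [21, 45, 52, 65, 76]

Sorted: [21, 45, 52, 65, 76]


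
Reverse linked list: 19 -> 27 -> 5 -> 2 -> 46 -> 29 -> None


Step 1: curr=19, set curr.next=prev(None) | reversed so far: 19
Step 2: curr=27, set curr.next=prev(19) | reversed so far: 27 -> 19
Step 3: curr=5, set curr.next=prev(27) | reversed so far: 5 -> 27 -> 19
Step 4: curr=2, set curr.next=prev(5) | reversed so far: 2 -> 5 -> 27 -> 19
Step 5: curr=46, set curr.next=prev(2) | reversed so far: 46 -> 2 -> 5 -> 27 -> 19
Step 6: curr=29, set curr.next=prev(46) | reversed so far: 29 -> 46 -> 2 -> 5 -> 27 -> 19

29 -> 46 -> 2 -> 5 -> 27 -> 19 -> None


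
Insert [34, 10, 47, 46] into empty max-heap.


Insert 34: [34]
Insert 10: [34, 10]
Insert 47: [47, 10, 34]
Insert 46: [47, 46, 34, 10]

Final heap: [47, 46, 34, 10]


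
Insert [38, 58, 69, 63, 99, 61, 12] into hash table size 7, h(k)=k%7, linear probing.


Insert 38: h=3 -> slot 3
Insert 58: h=2 -> slot 2
Insert 69: h=6 -> slot 6
Insert 63: h=0 -> slot 0
Insert 99: h=1 -> slot 1
Insert 61: h=5 -> slot 5
Insert 12: h=5, 6 probes -> slot 4

Table: [63, 99, 58, 38, 12, 61, 69]


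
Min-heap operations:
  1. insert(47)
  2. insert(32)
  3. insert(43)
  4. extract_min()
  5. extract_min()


insert(47) -> [47]
insert(32) -> [32, 47]
insert(43) -> [32, 47, 43]
extract_min()->32, [43, 47]
extract_min()->43, [47]

Final heap: [47]


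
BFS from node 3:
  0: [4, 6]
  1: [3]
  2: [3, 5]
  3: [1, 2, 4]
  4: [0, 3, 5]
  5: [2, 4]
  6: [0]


Visit 3, enqueue [1, 2, 4]
Visit 1, enqueue []
Visit 2, enqueue [5]
Visit 4, enqueue [0]
Visit 5, enqueue []
Visit 0, enqueue [6]
Visit 6, enqueue []

BFS order: [3, 1, 2, 4, 5, 0, 6]


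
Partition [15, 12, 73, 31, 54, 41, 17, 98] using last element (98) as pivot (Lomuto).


Pivot: 98
  15 <= 98: advance i (no swap)
  12 <= 98: advance i (no swap)
  73 <= 98: advance i (no swap)
  31 <= 98: advance i (no swap)
  54 <= 98: advance i (no swap)
  41 <= 98: advance i (no swap)
  17 <= 98: advance i (no swap)
Place pivot at 7: [15, 12, 73, 31, 54, 41, 17, 98]

Partitioned: [15, 12, 73, 31, 54, 41, 17, 98]


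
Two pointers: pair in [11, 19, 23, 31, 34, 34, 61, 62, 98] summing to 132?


lo=0(11)+hi=8(98)=109
lo=1(19)+hi=8(98)=117
lo=2(23)+hi=8(98)=121
lo=3(31)+hi=8(98)=129
lo=4(34)+hi=8(98)=132

Yes: 34+98=132


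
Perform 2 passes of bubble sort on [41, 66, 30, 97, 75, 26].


Initial: [41, 66, 30, 97, 75, 26]
Pass 1: [41, 30, 66, 75, 26, 97] (3 swaps)
Pass 2: [30, 41, 66, 26, 75, 97] (2 swaps)

After 2 passes: [30, 41, 66, 26, 75, 97]


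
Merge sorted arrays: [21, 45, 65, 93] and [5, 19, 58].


Take 5 from B
Take 19 from B
Take 21 from A
Take 45 from A
Take 58 from B

Merged: [5, 19, 21, 45, 58, 65, 93]


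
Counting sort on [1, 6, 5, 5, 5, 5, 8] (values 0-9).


Input: [1, 6, 5, 5, 5, 5, 8]
Counts: [0, 1, 0, 0, 0, 4, 1, 0, 1, 0]

Sorted: [1, 5, 5, 5, 5, 6, 8]


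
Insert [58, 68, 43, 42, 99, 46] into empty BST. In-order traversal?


Insert 58: root
Insert 68: R from 58
Insert 43: L from 58
Insert 42: L from 58 -> L from 43
Insert 99: R from 58 -> R from 68
Insert 46: L from 58 -> R from 43

In-order: [42, 43, 46, 58, 68, 99]


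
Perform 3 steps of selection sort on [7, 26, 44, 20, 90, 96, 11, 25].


Initial: [7, 26, 44, 20, 90, 96, 11, 25]
Step 1: min=7 at 0
  Swap: [7, 26, 44, 20, 90, 96, 11, 25]
Step 2: min=11 at 6
  Swap: [7, 11, 44, 20, 90, 96, 26, 25]
Step 3: min=20 at 3
  Swap: [7, 11, 20, 44, 90, 96, 26, 25]

After 3 steps: [7, 11, 20, 44, 90, 96, 26, 25]


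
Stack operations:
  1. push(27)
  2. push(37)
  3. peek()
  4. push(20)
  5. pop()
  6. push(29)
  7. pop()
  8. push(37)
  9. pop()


push(27) -> [27]
push(37) -> [27, 37]
peek()->37
push(20) -> [27, 37, 20]
pop()->20, [27, 37]
push(29) -> [27, 37, 29]
pop()->29, [27, 37]
push(37) -> [27, 37, 37]
pop()->37, [27, 37]

Final stack: [27, 37]


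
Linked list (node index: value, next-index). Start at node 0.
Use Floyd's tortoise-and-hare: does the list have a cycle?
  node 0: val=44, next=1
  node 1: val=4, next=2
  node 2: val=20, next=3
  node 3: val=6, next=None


Floyd's tortoise (slow, +1) and hare (fast, +2):
  init: slow=0, fast=0
  step 1: slow=1, fast=2
  step 2: fast 2->3->None, no cycle

Cycle: no


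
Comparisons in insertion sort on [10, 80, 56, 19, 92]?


Algorithm: insertion sort
Input: [10, 80, 56, 19, 92]
Sorted: [10, 19, 56, 80, 92]

7


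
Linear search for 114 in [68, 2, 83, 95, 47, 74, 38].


i=0: 68!=114
i=1: 2!=114
i=2: 83!=114
i=3: 95!=114
i=4: 47!=114
i=5: 74!=114
i=6: 38!=114

Not found, 7 comps


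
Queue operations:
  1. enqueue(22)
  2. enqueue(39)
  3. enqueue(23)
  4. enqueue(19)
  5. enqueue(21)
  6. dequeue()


enqueue(22) -> [22]
enqueue(39) -> [22, 39]
enqueue(23) -> [22, 39, 23]
enqueue(19) -> [22, 39, 23, 19]
enqueue(21) -> [22, 39, 23, 19, 21]
dequeue()->22, [39, 23, 19, 21]

Final queue: [39, 23, 19, 21]


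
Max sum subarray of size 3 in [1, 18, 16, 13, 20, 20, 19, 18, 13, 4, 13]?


[0:3]: 35
[1:4]: 47
[2:5]: 49
[3:6]: 53
[4:7]: 59
[5:8]: 57
[6:9]: 50
[7:10]: 35
[8:11]: 30

Max: 59 at [4:7]


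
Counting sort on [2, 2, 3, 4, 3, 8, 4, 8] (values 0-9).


Input: [2, 2, 3, 4, 3, 8, 4, 8]
Counts: [0, 0, 2, 2, 2, 0, 0, 0, 2, 0]

Sorted: [2, 2, 3, 3, 4, 4, 8, 8]


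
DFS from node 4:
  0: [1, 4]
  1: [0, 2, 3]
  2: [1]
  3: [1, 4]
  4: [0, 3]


Visit 4, push [3, 0]
Visit 0, push [1]
Visit 1, push [3, 2]
Visit 2, push []
Visit 3, push []

DFS order: [4, 0, 1, 2, 3]


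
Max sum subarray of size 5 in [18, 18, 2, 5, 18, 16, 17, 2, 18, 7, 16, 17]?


[0:5]: 61
[1:6]: 59
[2:7]: 58
[3:8]: 58
[4:9]: 71
[5:10]: 60
[6:11]: 60
[7:12]: 60

Max: 71 at [4:9]


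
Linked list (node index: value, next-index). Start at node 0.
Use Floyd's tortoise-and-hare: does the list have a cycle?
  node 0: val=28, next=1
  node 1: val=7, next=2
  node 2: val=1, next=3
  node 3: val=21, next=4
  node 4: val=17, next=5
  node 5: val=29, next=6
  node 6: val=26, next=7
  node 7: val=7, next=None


Floyd's tortoise (slow, +1) and hare (fast, +2):
  init: slow=0, fast=0
  step 1: slow=1, fast=2
  step 2: slow=2, fast=4
  step 3: slow=3, fast=6
  step 4: fast 6->7->None, no cycle

Cycle: no


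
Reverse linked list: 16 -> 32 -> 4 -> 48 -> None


Step 1: curr=16, set curr.next=prev(None) | reversed so far: 16
Step 2: curr=32, set curr.next=prev(16) | reversed so far: 32 -> 16
Step 3: curr=4, set curr.next=prev(32) | reversed so far: 4 -> 32 -> 16
Step 4: curr=48, set curr.next=prev(4) | reversed so far: 48 -> 4 -> 32 -> 16

48 -> 4 -> 32 -> 16 -> None
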